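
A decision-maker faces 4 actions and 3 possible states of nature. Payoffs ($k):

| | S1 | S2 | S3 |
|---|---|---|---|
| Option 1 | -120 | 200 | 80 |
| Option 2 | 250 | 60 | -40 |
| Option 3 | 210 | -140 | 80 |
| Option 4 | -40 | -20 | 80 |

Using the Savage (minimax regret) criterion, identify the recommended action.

Column bests: S1=250, S2=200, S3=80.
Option 1 regrets: 370, 0, 0 → max 370
Option 2 regrets: 0, 140, 120 → max 140
Option 3 regrets: 40, 340, 0 → max 340
Option 4 regrets: 290, 220, 0 → max 290
Smallest max regret = 140 → Option 2.

Option 2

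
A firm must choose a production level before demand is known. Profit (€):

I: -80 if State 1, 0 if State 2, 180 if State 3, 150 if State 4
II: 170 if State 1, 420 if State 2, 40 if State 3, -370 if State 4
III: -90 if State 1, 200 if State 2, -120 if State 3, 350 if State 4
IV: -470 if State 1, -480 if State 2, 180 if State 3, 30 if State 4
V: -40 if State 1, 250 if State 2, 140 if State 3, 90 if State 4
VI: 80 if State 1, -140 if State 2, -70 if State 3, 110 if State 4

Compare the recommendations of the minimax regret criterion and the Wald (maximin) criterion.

minimax regret → V; maximin → V (agree)

Column bests: State 1=170, State 2=420, State 3=180, State 4=350.
I regrets: 250, 420, 0, 200 → max 420
II regrets: 0, 0, 140, 720 → max 720
III regrets: 260, 220, 300, 0 → max 300
IV regrets: 640, 900, 0, 320 → max 900
V regrets: 210, 170, 40, 260 → max 260
VI regrets: 90, 560, 250, 240 → max 560
Smallest max regret = 260 → V.
Row minima: I=-80, II=-370, III=-120, IV=-480, V=-40, VI=-140
Best worst-case = -40 → V.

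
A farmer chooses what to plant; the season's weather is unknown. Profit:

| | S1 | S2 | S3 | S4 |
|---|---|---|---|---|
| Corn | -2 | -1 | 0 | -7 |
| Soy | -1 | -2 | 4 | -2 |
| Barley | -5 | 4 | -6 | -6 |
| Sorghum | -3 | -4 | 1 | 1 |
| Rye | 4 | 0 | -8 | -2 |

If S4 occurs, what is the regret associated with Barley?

7

Best payoff under S4 is 1.
Regret = 1 − (-6) = 7.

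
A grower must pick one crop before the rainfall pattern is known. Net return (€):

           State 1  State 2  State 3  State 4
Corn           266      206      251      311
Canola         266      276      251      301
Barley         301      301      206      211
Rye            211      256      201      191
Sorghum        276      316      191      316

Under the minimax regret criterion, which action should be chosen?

Column bests: State 1=301, State 2=316, State 3=251, State 4=316.
Corn regrets: 35, 110, 0, 5 → max 110
Canola regrets: 35, 40, 0, 15 → max 40
Barley regrets: 0, 15, 45, 105 → max 105
Rye regrets: 90, 60, 50, 125 → max 125
Sorghum regrets: 25, 0, 60, 0 → max 60
Smallest max regret = 40 → Canola.

Canola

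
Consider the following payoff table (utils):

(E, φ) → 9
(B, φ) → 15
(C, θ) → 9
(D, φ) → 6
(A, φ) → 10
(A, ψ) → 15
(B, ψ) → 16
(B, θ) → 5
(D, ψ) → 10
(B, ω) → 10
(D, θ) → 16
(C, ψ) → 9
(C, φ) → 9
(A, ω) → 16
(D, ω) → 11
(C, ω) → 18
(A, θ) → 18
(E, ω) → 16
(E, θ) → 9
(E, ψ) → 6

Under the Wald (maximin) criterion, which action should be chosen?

Row minima: A=10, B=5, C=9, D=6, E=6
Best worst-case = 10 → A.

A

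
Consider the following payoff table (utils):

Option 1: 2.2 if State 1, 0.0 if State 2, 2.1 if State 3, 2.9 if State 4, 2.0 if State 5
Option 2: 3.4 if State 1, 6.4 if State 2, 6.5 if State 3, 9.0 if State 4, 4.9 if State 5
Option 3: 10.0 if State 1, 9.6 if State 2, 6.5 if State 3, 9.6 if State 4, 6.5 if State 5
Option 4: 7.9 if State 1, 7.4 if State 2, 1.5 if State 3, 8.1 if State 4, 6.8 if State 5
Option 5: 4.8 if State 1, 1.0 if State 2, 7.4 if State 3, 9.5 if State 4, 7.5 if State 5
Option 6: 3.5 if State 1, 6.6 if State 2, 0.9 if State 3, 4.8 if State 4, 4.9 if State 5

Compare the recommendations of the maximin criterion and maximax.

maximin → Option 3; maximax → Option 3 (agree)

Row minima: Option 1=0.0, Option 2=3.4, Option 3=6.5, Option 4=1.5, Option 5=1.0, Option 6=0.9
Best worst-case = 6.5 → Option 3.
Row maxima: Option 1=2.9, Option 2=9.0, Option 3=10.0, Option 4=8.1, Option 5=9.5, Option 6=6.6
Best best-case = 10.0 → Option 3.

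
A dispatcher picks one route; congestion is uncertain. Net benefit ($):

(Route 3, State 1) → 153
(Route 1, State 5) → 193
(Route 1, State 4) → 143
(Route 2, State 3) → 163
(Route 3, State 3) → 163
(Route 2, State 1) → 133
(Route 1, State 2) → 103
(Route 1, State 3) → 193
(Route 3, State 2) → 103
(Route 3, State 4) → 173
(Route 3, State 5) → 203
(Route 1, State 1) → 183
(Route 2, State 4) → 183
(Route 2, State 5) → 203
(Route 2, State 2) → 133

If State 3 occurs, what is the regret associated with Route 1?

Best payoff under State 3 is 193.
Regret = 193 − 193 = 0.

0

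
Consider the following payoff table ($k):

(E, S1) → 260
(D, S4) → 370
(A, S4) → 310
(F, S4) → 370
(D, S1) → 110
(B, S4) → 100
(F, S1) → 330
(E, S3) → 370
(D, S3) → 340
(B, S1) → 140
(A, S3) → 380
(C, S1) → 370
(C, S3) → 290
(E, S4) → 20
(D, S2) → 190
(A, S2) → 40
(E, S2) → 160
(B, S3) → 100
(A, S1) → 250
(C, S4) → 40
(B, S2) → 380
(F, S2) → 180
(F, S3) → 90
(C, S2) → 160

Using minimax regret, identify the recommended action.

D

Column bests: S1=370, S2=380, S3=380, S4=370.
A regrets: 120, 340, 0, 60 → max 340
B regrets: 230, 0, 280, 270 → max 280
C regrets: 0, 220, 90, 330 → max 330
D regrets: 260, 190, 40, 0 → max 260
E regrets: 110, 220, 10, 350 → max 350
F regrets: 40, 200, 290, 0 → max 290
Smallest max regret = 260 → D.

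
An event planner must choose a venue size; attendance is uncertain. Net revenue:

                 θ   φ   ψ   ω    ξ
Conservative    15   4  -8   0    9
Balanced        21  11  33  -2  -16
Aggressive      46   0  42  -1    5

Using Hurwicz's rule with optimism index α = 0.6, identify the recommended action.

Aggressive

Conservative: 0.6·15 + 0.4·(-8) = 5.8
Balanced: 0.6·33 + 0.4·(-16) = 13.4
Aggressive: 0.6·46 + 0.4·(-1) = 27.2
Highest Hurwicz score = 27.2 → Aggressive.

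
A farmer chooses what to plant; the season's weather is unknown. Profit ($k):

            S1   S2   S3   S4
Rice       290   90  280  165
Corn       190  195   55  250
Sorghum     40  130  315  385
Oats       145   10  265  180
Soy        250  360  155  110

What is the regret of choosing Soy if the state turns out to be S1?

40

Best payoff under S1 is 290.
Regret = 290 − 250 = 40.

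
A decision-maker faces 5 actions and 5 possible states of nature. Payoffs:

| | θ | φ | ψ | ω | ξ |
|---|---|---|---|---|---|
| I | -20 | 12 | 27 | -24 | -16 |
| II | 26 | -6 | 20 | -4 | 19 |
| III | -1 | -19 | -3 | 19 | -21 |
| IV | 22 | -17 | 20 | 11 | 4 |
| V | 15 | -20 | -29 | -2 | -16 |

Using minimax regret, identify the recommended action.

Column bests: θ=26, φ=12, ψ=27, ω=19, ξ=19.
I regrets: 46, 0, 0, 43, 35 → max 46
II regrets: 0, 18, 7, 23, 0 → max 23
III regrets: 27, 31, 30, 0, 40 → max 40
IV regrets: 4, 29, 7, 8, 15 → max 29
V regrets: 11, 32, 56, 21, 35 → max 56
Smallest max regret = 23 → II.

II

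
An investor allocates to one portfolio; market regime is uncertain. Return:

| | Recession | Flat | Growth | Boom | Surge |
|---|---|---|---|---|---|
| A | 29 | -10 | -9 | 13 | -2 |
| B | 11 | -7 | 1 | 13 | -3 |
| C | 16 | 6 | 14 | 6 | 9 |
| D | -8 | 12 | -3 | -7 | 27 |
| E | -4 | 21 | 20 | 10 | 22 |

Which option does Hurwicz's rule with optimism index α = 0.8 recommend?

A: 0.8·29 + 0.2·(-10) = 21.2
B: 0.8·13 + 0.2·(-7) = 9
C: 0.8·16 + 0.2·6 = 14
D: 0.8·27 + 0.2·(-8) = 20
E: 0.8·22 + 0.2·(-4) = 16.8
Highest Hurwicz score = 21.2 → A.

A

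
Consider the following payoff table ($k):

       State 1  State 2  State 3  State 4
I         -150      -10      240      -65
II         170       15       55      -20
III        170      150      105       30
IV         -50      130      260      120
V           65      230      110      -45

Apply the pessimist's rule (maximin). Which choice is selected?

III

Row minima: I=-150, II=-20, III=30, IV=-50, V=-45
Best worst-case = 30 → III.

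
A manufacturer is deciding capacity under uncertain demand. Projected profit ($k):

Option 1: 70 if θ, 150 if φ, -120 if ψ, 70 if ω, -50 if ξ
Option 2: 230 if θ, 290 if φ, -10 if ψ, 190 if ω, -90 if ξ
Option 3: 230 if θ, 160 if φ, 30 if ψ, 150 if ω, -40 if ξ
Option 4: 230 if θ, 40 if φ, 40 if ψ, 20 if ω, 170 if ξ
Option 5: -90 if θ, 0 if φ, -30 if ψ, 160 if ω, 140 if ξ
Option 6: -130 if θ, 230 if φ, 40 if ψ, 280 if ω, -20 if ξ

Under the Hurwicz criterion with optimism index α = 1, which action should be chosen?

Option 2

Option 1: 1·150 + 0·(-120) = 150
Option 2: 1·290 + 0·(-90) = 290
Option 3: 1·230 + 0·(-40) = 230
Option 4: 1·230 + 0·20 = 230
Option 5: 1·160 + 0·(-90) = 160
Option 6: 1·280 + 0·(-130) = 280
Highest Hurwicz score = 290 → Option 2.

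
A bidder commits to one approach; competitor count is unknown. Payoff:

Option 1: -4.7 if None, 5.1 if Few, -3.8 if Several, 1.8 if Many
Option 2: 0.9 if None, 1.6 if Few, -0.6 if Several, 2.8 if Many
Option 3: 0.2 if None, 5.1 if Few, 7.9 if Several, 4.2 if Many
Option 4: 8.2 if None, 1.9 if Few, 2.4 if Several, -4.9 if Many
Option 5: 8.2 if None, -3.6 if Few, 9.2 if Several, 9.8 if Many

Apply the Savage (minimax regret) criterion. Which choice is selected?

Column bests: None=8.2, Few=5.1, Several=9.2, Many=9.8.
Option 1 regrets: 12.9, 0.0, 13.0, 8.0 → max 13.0
Option 2 regrets: 7.3, 3.5, 9.8, 7.0 → max 9.8
Option 3 regrets: 8.0, 0.0, 1.3, 5.6 → max 8.0
Option 4 regrets: 0.0, 3.2, 6.8, 14.7 → max 14.7
Option 5 regrets: 0.0, 8.7, 0.0, 0.0 → max 8.7
Smallest max regret = 8.0 → Option 3.

Option 3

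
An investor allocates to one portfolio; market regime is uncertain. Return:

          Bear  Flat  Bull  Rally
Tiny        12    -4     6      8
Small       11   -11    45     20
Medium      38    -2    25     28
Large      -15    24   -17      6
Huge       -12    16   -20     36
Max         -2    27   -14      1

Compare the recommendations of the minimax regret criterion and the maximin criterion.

minimax regret → Medium; maximin → Medium (agree)

Column bests: Bear=38, Flat=27, Bull=45, Rally=36.
Tiny regrets: 26, 31, 39, 28 → max 39
Small regrets: 27, 38, 0, 16 → max 38
Medium regrets: 0, 29, 20, 8 → max 29
Large regrets: 53, 3, 62, 30 → max 62
Huge regrets: 50, 11, 65, 0 → max 65
Max regrets: 40, 0, 59, 35 → max 59
Smallest max regret = 29 → Medium.
Row minima: Tiny=-4, Small=-11, Medium=-2, Large=-17, Huge=-20, Max=-14
Best worst-case = -2 → Medium.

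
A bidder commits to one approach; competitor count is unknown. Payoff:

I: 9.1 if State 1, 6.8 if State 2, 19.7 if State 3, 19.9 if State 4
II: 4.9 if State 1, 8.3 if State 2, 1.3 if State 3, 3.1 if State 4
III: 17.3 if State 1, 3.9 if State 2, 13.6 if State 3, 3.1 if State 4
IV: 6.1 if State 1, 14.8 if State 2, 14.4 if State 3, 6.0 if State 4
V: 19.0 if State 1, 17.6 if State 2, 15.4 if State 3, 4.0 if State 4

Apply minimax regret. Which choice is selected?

I

Column bests: State 1=19.0, State 2=17.6, State 3=19.7, State 4=19.9.
I regrets: 9.9, 10.8, 0.0, 0.0 → max 10.8
II regrets: 14.1, 9.3, 18.4, 16.8 → max 18.4
III regrets: 1.7, 13.7, 6.1, 16.8 → max 16.8
IV regrets: 12.9, 2.8, 5.3, 13.9 → max 13.9
V regrets: 0.0, 0.0, 4.3, 15.9 → max 15.9
Smallest max regret = 10.8 → I.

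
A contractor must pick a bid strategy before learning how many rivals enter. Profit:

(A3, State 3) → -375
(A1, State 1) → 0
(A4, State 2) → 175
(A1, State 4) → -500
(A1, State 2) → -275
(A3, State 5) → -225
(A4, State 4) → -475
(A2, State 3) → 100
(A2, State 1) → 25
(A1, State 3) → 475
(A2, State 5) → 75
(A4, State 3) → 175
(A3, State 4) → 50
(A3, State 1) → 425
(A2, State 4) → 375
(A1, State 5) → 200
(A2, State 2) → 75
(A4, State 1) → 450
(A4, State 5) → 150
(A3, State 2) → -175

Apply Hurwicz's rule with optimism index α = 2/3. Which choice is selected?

A2

A1: 2/3·475 + 1/3·(-500) = 150
A2: 2/3·375 + 1/3·25 = 775/3
A3: 2/3·425 + 1/3·(-375) = 475/3
A4: 2/3·450 + 1/3·(-475) = 425/3
Highest Hurwicz score = 775/3 → A2.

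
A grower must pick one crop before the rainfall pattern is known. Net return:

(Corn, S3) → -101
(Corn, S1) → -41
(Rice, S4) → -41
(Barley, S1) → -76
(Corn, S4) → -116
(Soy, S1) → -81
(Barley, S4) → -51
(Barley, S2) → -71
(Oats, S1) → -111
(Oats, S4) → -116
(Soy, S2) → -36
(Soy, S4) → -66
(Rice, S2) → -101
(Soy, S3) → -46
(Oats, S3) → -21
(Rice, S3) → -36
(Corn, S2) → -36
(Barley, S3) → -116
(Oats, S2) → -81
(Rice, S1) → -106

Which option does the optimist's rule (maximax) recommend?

Row maxima: Soy=-36, Barley=-51, Corn=-36, Rice=-36, Oats=-21
Best best-case = -21 → Oats.

Oats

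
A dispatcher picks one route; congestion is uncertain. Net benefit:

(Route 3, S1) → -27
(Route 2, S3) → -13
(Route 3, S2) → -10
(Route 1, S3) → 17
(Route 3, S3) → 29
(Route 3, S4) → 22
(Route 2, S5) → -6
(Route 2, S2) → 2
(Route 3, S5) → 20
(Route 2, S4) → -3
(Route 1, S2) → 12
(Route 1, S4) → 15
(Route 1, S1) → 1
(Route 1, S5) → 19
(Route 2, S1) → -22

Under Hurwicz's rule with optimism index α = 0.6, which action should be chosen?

Route 1

Route 1: 0.6·19 + 0.4·1 = 11.8
Route 2: 0.6·2 + 0.4·(-22) = -7.6
Route 3: 0.6·29 + 0.4·(-27) = 6.6
Highest Hurwicz score = 11.8 → Route 1.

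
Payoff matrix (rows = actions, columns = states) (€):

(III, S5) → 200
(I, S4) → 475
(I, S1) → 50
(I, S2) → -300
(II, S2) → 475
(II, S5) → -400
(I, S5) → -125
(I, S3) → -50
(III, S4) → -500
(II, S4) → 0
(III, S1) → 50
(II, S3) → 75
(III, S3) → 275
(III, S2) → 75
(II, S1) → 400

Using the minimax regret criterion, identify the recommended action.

Column bests: S1=400, S2=475, S3=275, S4=475, S5=200.
I regrets: 350, 775, 325, 0, 325 → max 775
II regrets: 0, 0, 200, 475, 600 → max 600
III regrets: 350, 400, 0, 975, 0 → max 975
Smallest max regret = 600 → II.

II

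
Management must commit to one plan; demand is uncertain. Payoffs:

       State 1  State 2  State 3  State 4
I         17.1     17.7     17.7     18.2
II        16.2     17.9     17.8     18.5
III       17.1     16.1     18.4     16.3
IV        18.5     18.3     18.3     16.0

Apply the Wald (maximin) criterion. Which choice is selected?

Row minima: I=17.1, II=16.2, III=16.1, IV=16.0
Best worst-case = 17.1 → I.

I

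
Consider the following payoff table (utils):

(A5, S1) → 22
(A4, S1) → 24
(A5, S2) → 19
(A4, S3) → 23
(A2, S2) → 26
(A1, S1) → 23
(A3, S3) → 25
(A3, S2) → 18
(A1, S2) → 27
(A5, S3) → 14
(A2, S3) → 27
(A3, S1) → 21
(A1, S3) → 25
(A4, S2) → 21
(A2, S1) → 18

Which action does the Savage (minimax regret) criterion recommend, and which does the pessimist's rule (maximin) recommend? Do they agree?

Column bests: S1=24, S2=27, S3=27.
A1 regrets: 1, 0, 2 → max 2
A2 regrets: 6, 1, 0 → max 6
A3 regrets: 3, 9, 2 → max 9
A4 regrets: 0, 6, 4 → max 6
A5 regrets: 2, 8, 13 → max 13
Smallest max regret = 2 → A1.
Row minima: A1=23, A2=18, A3=18, A4=21, A5=14
Best worst-case = 23 → A1.

minimax regret → A1; maximin → A1 (agree)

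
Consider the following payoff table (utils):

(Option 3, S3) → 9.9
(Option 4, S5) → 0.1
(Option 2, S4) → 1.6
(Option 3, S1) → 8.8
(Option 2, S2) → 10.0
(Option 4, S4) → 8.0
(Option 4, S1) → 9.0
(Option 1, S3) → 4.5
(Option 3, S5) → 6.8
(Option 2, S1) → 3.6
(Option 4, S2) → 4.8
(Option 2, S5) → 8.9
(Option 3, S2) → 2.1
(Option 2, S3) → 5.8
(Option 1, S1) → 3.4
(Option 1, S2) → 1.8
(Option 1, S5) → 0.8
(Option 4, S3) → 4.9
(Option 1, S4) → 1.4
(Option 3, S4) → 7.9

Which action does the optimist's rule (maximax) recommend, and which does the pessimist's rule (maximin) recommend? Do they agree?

maximax → Option 2; maximin → Option 3 (disagree)

Row maxima: Option 1=4.5, Option 2=10.0, Option 3=9.9, Option 4=9.0
Best best-case = 10.0 → Option 2.
Row minima: Option 1=0.8, Option 2=1.6, Option 3=2.1, Option 4=0.1
Best worst-case = 2.1 → Option 3.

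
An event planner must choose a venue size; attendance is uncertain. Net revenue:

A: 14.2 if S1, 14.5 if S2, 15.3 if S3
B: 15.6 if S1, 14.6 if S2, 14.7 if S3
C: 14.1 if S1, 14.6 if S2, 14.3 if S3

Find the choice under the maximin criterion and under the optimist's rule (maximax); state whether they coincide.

maximin → B; maximax → B (agree)

Row minima: A=14.2, B=14.6, C=14.1
Best worst-case = 14.6 → B.
Row maxima: A=15.3, B=15.6, C=14.6
Best best-case = 15.6 → B.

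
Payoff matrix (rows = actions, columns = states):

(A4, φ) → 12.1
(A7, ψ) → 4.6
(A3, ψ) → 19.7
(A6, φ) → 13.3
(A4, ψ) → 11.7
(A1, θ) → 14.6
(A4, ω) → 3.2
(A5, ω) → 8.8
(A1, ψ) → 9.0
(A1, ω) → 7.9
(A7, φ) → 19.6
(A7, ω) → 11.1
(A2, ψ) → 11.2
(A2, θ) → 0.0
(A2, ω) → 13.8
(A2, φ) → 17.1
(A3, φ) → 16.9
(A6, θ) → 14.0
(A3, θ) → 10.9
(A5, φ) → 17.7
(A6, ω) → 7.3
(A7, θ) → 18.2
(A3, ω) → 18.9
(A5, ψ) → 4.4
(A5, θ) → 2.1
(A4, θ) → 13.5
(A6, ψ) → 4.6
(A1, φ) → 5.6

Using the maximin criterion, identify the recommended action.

Row minima: A1=5.6, A2=0.0, A3=10.9, A4=3.2, A5=2.1, A6=4.6, A7=4.6
Best worst-case = 10.9 → A3.

A3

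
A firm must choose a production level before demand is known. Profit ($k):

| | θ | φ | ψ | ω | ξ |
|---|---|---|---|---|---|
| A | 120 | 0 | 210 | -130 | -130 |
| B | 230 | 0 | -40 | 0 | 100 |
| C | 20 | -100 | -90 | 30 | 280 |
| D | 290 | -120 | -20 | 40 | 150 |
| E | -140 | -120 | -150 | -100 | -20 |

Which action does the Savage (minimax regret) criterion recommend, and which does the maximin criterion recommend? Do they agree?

minimax regret → D; maximin → B (disagree)

Column bests: θ=290, φ=0, ψ=210, ω=40, ξ=280.
A regrets: 170, 0, 0, 170, 410 → max 410
B regrets: 60, 0, 250, 40, 180 → max 250
C regrets: 270, 100, 300, 10, 0 → max 300
D regrets: 0, 120, 230, 0, 130 → max 230
E regrets: 430, 120, 360, 140, 300 → max 430
Smallest max regret = 230 → D.
Row minima: A=-130, B=-40, C=-100, D=-120, E=-150
Best worst-case = -40 → B.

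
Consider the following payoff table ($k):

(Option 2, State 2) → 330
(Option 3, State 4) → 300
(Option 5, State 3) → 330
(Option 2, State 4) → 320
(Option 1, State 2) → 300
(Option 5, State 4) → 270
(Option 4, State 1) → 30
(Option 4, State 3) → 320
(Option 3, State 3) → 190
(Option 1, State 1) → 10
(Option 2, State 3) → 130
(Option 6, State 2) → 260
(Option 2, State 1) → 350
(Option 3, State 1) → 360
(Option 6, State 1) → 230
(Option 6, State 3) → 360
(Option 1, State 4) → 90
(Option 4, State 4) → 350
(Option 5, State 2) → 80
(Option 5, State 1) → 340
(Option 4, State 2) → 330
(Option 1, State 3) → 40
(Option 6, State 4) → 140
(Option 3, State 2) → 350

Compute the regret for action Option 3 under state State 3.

170

Best payoff under State 3 is 360.
Regret = 360 − 190 = 170.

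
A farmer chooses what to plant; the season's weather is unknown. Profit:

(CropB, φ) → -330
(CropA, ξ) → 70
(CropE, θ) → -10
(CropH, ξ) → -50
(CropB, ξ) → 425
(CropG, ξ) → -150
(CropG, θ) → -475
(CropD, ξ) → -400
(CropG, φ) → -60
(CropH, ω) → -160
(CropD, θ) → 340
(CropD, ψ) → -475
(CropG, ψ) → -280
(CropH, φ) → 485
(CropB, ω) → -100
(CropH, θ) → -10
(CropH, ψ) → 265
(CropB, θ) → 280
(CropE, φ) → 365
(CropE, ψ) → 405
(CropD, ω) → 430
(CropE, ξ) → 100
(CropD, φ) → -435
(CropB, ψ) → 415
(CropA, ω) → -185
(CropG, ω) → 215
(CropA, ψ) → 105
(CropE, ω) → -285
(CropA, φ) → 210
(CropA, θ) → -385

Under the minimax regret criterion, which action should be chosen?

Column bests: θ=340, φ=485, ψ=415, ω=430, ξ=425.
CropH regrets: 350, 0, 150, 590, 475 → max 590
CropE regrets: 350, 120, 10, 715, 325 → max 715
CropD regrets: 0, 920, 890, 0, 825 → max 920
CropG regrets: 815, 545, 695, 215, 575 → max 815
CropB regrets: 60, 815, 0, 530, 0 → max 815
CropA regrets: 725, 275, 310, 615, 355 → max 725
Smallest max regret = 590 → CropH.

CropH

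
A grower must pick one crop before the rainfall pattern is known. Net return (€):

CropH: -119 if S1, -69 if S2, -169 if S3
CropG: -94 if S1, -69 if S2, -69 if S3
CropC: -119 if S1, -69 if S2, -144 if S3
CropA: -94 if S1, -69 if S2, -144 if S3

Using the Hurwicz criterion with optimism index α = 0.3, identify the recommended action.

CropH: 0.3·(-69) + 0.7·(-169) = -139
CropG: 0.3·(-69) + 0.7·(-94) = -86.5
CropC: 0.3·(-69) + 0.7·(-144) = -121.5
CropA: 0.3·(-69) + 0.7·(-144) = -121.5
Highest Hurwicz score = -86.5 → CropG.

CropG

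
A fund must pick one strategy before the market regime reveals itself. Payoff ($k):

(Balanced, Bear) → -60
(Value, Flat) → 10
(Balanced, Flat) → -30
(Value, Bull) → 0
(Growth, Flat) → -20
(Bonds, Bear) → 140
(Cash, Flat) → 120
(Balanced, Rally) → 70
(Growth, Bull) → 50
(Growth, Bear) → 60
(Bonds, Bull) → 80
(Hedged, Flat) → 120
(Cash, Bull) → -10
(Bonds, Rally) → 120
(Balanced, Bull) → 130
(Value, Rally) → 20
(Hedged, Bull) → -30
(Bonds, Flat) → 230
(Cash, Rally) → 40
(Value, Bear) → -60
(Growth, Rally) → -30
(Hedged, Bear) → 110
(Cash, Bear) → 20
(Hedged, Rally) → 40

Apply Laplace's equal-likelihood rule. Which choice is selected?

Row averages: Cash=42.5, Hedged=60, Bonds=142.5, Balanced=27.5, Value=-7.5, Growth=15
Highest average = 142.5 → Bonds.

Bonds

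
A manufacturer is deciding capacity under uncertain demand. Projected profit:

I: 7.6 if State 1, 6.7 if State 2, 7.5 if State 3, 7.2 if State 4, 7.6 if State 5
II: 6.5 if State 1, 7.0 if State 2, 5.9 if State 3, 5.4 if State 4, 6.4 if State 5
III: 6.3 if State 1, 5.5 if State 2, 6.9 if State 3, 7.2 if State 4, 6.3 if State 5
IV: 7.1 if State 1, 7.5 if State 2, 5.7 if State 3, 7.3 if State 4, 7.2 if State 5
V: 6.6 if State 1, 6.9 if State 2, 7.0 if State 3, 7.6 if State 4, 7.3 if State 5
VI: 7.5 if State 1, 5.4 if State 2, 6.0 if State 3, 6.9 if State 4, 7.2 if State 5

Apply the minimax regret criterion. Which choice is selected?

Column bests: State 1=7.6, State 2=7.5, State 3=7.5, State 4=7.6, State 5=7.6.
I regrets: 0.0, 0.8, 0.0, 0.4, 0.0 → max 0.8
II regrets: 1.1, 0.5, 1.6, 2.2, 1.2 → max 2.2
III regrets: 1.3, 2.0, 0.6, 0.4, 1.3 → max 2.0
IV regrets: 0.5, 0.0, 1.8, 0.3, 0.4 → max 1.8
V regrets: 1.0, 0.6, 0.5, 0.0, 0.3 → max 1.0
VI regrets: 0.1, 2.1, 1.5, 0.7, 0.4 → max 2.1
Smallest max regret = 0.8 → I.

I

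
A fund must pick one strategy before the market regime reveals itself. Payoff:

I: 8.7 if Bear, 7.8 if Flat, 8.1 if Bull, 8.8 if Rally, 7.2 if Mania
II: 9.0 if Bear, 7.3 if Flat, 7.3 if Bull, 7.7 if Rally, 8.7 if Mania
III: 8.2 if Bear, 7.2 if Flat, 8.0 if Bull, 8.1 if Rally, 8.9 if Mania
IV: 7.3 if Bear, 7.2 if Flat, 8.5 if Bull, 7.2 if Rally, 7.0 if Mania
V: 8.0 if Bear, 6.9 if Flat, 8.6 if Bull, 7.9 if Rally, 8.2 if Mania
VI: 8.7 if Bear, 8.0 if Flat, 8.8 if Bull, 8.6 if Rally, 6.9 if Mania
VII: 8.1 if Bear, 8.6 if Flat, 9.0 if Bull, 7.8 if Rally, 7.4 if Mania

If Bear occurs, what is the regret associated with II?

0.0

Best payoff under Bear is 9.0.
Regret = 9.0 − 9.0 = 0.0.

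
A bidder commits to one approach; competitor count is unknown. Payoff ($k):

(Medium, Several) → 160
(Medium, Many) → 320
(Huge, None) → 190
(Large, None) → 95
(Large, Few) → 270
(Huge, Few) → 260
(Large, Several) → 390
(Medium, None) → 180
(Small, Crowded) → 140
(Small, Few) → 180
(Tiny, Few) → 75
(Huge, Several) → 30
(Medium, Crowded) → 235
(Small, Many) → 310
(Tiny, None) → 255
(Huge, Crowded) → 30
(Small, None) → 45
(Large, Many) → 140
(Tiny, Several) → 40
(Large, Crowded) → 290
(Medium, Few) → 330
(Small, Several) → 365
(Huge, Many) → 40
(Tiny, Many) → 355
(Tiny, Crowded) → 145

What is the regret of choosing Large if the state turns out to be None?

Best payoff under None is 255.
Regret = 255 − 95 = 160.

160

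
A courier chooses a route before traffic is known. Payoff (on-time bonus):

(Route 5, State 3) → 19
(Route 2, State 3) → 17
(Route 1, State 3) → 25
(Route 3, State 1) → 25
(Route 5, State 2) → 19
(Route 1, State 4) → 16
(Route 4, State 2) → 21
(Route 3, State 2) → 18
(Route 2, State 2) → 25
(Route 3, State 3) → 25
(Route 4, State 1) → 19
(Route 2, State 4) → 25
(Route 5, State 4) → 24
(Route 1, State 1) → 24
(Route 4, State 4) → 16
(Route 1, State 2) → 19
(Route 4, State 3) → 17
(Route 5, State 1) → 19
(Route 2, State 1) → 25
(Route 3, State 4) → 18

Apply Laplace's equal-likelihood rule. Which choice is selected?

Route 2

Row averages: Route 1=21, Route 2=23, Route 3=21.5, Route 4=18.25, Route 5=20.25
Highest average = 23 → Route 2.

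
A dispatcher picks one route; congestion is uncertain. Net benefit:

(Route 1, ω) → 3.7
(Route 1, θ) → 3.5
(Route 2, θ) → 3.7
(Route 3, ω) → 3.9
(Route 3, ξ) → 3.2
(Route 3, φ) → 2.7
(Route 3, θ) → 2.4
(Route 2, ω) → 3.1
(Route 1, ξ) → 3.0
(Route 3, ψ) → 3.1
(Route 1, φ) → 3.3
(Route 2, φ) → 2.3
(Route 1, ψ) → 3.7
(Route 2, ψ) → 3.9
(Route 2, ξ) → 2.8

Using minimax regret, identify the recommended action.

Route 1

Column bests: θ=3.7, φ=3.3, ψ=3.9, ω=3.9, ξ=3.2.
Route 1 regrets: 0.2, 0.0, 0.2, 0.2, 0.2 → max 0.2
Route 2 regrets: 0.0, 1.0, 0.0, 0.8, 0.4 → max 1.0
Route 3 regrets: 1.3, 0.6, 0.8, 0.0, 0.0 → max 1.3
Smallest max regret = 0.2 → Route 1.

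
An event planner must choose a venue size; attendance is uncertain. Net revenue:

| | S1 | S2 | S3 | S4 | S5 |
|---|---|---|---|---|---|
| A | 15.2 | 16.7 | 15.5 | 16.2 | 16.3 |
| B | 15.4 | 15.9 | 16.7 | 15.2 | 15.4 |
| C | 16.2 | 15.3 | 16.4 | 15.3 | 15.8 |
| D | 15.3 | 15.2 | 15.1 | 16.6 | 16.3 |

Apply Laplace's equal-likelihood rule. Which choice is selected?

Row averages: A=15.98, B=15.72, C=15.8, D=15.7
Highest average = 15.98 → A.

A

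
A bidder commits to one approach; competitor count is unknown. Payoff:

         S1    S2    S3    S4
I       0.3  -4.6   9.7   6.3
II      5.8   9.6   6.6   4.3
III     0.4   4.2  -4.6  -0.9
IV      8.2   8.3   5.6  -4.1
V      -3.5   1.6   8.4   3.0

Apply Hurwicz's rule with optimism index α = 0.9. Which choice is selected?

I: 0.9·9.7 + 0.1·(-4.6) = 8.27
II: 0.9·9.6 + 0.1·4.3 = 9.07
III: 0.9·4.2 + 0.1·(-4.6) = 3.32
IV: 0.9·8.3 + 0.1·(-4.1) = 7.06
V: 0.9·8.4 + 0.1·(-3.5) = 7.21
Highest Hurwicz score = 9.07 → II.

II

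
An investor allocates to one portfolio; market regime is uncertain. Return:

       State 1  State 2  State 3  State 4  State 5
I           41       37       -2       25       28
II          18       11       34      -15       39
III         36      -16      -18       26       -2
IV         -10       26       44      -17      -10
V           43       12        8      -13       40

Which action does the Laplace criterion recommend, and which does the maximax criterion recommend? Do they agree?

Row averages: I=25.8, II=17.4, III=5.2, IV=6.6, V=18
Highest average = 25.8 → I.
Row maxima: I=41, II=39, III=36, IV=44, V=43
Best best-case = 44 → IV.

laplace → I; maximax → IV (disagree)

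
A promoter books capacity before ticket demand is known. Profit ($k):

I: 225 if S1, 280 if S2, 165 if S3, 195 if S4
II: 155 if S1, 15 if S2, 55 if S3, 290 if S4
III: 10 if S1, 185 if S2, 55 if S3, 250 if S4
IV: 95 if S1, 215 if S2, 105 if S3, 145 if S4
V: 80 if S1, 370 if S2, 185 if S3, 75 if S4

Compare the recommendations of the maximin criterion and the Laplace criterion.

Row minima: I=165, II=15, III=10, IV=95, V=75
Best worst-case = 165 → I.
Row averages: I=216.25, II=128.75, III=125, IV=140, V=177.5
Highest average = 216.25 → I.

maximin → I; laplace → I (agree)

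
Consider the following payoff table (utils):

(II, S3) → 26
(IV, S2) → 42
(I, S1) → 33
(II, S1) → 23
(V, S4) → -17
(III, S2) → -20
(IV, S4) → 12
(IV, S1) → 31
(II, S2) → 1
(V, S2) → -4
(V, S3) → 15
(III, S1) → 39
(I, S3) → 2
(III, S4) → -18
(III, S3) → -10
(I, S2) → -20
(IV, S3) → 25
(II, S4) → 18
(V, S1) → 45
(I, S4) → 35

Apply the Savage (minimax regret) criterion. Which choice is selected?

Column bests: S1=45, S2=42, S3=26, S4=35.
I regrets: 12, 62, 24, 0 → max 62
II regrets: 22, 41, 0, 17 → max 41
III regrets: 6, 62, 36, 53 → max 62
IV regrets: 14, 0, 1, 23 → max 23
V regrets: 0, 46, 11, 52 → max 52
Smallest max regret = 23 → IV.

IV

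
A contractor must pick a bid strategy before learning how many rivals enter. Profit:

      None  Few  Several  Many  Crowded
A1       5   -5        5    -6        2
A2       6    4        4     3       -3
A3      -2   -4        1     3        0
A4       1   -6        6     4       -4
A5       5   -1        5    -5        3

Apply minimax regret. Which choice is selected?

A2

Column bests: None=6, Few=4, Several=6, Many=4, Crowded=3.
A1 regrets: 1, 9, 1, 10, 1 → max 10
A2 regrets: 0, 0, 2, 1, 6 → max 6
A3 regrets: 8, 8, 5, 1, 3 → max 8
A4 regrets: 5, 10, 0, 0, 7 → max 10
A5 regrets: 1, 5, 1, 9, 0 → max 9
Smallest max regret = 6 → A2.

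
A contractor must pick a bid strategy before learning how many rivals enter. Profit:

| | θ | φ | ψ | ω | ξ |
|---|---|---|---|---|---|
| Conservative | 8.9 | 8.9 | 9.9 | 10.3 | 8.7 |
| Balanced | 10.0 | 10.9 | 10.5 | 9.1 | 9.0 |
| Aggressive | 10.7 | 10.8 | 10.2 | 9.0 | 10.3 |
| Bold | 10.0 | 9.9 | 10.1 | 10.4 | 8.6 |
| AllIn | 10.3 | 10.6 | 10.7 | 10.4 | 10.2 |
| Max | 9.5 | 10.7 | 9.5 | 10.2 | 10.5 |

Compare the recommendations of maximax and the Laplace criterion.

Row maxima: Conservative=10.3, Balanced=10.9, Aggressive=10.8, Bold=10.4, AllIn=10.7, Max=10.7
Best best-case = 10.9 → Balanced.
Row averages: Conservative=9.34, Balanced=9.9, Aggressive=10.2, Bold=9.8, AllIn=10.44, Max=10.08
Highest average = 10.44 → AllIn.

maximax → Balanced; laplace → AllIn (disagree)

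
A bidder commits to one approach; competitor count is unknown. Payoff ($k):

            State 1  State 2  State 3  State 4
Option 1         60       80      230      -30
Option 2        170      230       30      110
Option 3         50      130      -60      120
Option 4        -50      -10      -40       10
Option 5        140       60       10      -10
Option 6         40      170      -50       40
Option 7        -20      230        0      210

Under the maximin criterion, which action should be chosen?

Row minima: Option 1=-30, Option 2=30, Option 3=-60, Option 4=-50, Option 5=-10, Option 6=-50, Option 7=-20
Best worst-case = 30 → Option 2.

Option 2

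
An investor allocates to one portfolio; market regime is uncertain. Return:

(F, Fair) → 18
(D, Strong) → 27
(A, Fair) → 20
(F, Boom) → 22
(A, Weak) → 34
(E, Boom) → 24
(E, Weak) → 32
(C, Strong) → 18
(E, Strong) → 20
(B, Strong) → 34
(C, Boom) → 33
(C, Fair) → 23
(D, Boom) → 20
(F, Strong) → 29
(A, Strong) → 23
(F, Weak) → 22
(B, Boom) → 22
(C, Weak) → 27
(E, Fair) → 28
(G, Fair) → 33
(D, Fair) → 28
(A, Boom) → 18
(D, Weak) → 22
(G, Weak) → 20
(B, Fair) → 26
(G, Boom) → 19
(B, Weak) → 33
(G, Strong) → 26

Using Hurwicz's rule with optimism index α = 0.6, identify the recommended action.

A: 0.6·34 + 0.4·18 = 27.6
B: 0.6·34 + 0.4·22 = 29.2
C: 0.6·33 + 0.4·18 = 27
D: 0.6·28 + 0.4·20 = 24.8
E: 0.6·32 + 0.4·20 = 27.2
F: 0.6·29 + 0.4·18 = 24.6
G: 0.6·33 + 0.4·19 = 27.4
Highest Hurwicz score = 29.2 → B.

B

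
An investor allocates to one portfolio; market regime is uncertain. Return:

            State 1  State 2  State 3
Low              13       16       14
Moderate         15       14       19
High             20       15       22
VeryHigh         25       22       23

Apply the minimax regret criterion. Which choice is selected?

VeryHigh

Column bests: State 1=25, State 2=22, State 3=23.
Low regrets: 12, 6, 9 → max 12
Moderate regrets: 10, 8, 4 → max 10
High regrets: 5, 7, 1 → max 7
VeryHigh regrets: 0, 0, 0 → max 0
Smallest max regret = 0 → VeryHigh.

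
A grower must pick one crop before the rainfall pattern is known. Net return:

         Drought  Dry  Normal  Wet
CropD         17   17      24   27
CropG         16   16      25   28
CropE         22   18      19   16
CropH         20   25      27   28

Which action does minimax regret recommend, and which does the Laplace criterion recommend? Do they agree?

Column bests: Drought=22, Dry=25, Normal=27, Wet=28.
CropD regrets: 5, 8, 3, 1 → max 8
CropG regrets: 6, 9, 2, 0 → max 9
CropE regrets: 0, 7, 8, 12 → max 12
CropH regrets: 2, 0, 0, 0 → max 2
Smallest max regret = 2 → CropH.
Row averages: CropD=21.25, CropG=21.25, CropE=18.75, CropH=25
Highest average = 25 → CropH.

minimax regret → CropH; laplace → CropH (agree)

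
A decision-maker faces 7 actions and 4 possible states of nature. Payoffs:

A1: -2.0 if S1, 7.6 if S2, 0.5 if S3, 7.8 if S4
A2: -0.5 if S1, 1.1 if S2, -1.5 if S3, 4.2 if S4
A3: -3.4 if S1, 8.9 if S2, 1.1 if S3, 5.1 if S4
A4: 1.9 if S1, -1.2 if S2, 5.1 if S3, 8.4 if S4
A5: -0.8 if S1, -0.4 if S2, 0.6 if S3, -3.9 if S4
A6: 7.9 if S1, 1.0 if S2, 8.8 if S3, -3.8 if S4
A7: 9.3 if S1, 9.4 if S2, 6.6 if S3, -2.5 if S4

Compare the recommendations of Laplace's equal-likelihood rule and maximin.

laplace → A7; maximin → A4 (disagree)

Row averages: A1=3.475, A2=0.825, A3=2.925, A4=3.55, A5=-1.125, A6=3.475, A7=5.7
Highest average = 5.7 → A7.
Row minima: A1=-2.0, A2=-1.5, A3=-3.4, A4=-1.2, A5=-3.9, A6=-3.8, A7=-2.5
Best worst-case = -1.2 → A4.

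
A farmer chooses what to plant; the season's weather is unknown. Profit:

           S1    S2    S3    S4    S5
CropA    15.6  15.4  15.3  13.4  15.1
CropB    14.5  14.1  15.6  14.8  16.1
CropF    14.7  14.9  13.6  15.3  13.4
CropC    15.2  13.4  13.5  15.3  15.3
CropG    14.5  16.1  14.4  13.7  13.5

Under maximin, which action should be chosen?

CropB

Row minima: CropA=13.4, CropB=14.1, CropF=13.4, CropC=13.4, CropG=13.5
Best worst-case = 14.1 → CropB.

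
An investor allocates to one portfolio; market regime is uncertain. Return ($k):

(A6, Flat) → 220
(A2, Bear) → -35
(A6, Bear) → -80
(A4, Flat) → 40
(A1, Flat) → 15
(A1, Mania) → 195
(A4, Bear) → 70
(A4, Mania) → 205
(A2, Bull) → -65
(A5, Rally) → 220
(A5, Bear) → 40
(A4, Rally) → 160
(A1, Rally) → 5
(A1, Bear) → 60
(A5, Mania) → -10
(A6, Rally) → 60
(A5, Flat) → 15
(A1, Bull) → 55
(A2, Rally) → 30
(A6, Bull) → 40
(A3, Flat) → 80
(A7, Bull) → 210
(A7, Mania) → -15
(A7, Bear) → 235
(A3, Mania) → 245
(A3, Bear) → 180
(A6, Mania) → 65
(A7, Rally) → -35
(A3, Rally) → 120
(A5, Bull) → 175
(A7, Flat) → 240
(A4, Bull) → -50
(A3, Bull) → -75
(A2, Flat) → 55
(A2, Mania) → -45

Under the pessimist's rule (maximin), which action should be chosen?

A1

Row minima: A1=5, A2=-65, A3=-75, A4=-50, A5=-10, A6=-80, A7=-35
Best worst-case = 5 → A1.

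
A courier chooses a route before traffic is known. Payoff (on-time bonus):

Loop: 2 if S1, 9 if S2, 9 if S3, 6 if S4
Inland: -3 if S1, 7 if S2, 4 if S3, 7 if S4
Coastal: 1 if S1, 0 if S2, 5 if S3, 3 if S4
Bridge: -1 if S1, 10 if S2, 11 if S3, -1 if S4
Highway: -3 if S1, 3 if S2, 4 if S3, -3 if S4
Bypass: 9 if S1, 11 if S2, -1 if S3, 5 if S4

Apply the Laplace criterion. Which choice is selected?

Row averages: Loop=6.5, Inland=3.75, Coastal=2.25, Bridge=4.75, Highway=0.25, Bypass=6
Highest average = 6.5 → Loop.

Loop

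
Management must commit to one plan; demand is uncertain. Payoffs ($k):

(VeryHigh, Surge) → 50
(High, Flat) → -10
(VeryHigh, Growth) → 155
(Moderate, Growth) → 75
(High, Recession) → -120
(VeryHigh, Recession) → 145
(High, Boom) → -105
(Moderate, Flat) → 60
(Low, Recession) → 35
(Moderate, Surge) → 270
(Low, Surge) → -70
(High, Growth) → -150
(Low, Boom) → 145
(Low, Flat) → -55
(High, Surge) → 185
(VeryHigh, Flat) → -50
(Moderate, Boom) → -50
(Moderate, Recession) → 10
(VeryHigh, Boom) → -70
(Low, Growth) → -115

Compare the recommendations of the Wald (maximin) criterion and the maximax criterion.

Row minima: Low=-115, Moderate=-50, High=-150, VeryHigh=-70
Best worst-case = -50 → Moderate.
Row maxima: Low=145, Moderate=270, High=185, VeryHigh=155
Best best-case = 270 → Moderate.

maximin → Moderate; maximax → Moderate (agree)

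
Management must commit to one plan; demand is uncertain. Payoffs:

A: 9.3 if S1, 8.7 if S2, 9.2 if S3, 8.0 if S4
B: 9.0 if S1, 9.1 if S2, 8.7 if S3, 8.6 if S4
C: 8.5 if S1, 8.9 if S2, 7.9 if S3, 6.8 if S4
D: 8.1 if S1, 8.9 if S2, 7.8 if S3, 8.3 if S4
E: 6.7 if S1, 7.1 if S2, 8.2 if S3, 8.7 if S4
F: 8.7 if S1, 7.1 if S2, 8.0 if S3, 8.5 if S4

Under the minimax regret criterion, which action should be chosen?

Column bests: S1=9.3, S2=9.1, S3=9.2, S4=8.7.
A regrets: 0.0, 0.4, 0.0, 0.7 → max 0.7
B regrets: 0.3, 0.0, 0.5, 0.1 → max 0.5
C regrets: 0.8, 0.2, 1.3, 1.9 → max 1.9
D regrets: 1.2, 0.2, 1.4, 0.4 → max 1.4
E regrets: 2.6, 2.0, 1.0, 0.0 → max 2.6
F regrets: 0.6, 2.0, 1.2, 0.2 → max 2.0
Smallest max regret = 0.5 → B.

B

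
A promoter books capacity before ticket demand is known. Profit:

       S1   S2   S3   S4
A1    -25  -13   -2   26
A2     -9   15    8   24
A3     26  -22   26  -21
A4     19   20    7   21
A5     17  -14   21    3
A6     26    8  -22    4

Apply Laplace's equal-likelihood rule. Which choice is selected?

A4

Row averages: A1=-3.5, A2=9.5, A3=2.25, A4=16.75, A5=6.75, A6=4
Highest average = 16.75 → A4.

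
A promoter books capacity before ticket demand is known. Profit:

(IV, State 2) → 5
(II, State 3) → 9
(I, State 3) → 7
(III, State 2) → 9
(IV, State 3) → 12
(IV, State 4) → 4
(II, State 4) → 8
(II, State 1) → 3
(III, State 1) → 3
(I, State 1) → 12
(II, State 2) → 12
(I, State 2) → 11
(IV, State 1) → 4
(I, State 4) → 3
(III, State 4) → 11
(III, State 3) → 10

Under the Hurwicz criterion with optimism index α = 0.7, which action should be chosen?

I: 0.7·12 + 0.3·3 = 9.3
II: 0.7·12 + 0.3·3 = 9.3
III: 0.7·11 + 0.3·3 = 8.6
IV: 0.7·12 + 0.3·4 = 9.6
Highest Hurwicz score = 9.6 → IV.

IV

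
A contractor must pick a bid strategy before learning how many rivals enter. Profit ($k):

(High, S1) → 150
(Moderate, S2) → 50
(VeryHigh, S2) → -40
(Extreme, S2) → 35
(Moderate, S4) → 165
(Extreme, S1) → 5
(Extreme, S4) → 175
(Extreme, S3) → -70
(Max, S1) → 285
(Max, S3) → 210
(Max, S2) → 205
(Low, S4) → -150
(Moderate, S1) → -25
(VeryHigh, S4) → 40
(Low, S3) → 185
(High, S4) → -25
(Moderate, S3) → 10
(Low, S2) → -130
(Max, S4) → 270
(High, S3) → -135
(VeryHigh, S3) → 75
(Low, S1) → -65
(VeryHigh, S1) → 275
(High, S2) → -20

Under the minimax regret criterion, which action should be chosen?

Column bests: S1=285, S2=205, S3=210, S4=270.
Low regrets: 350, 335, 25, 420 → max 420
Moderate regrets: 310, 155, 200, 105 → max 310
High regrets: 135, 225, 345, 295 → max 345
VeryHigh regrets: 10, 245, 135, 230 → max 245
Extreme regrets: 280, 170, 280, 95 → max 280
Max regrets: 0, 0, 0, 0 → max 0
Smallest max regret = 0 → Max.

Max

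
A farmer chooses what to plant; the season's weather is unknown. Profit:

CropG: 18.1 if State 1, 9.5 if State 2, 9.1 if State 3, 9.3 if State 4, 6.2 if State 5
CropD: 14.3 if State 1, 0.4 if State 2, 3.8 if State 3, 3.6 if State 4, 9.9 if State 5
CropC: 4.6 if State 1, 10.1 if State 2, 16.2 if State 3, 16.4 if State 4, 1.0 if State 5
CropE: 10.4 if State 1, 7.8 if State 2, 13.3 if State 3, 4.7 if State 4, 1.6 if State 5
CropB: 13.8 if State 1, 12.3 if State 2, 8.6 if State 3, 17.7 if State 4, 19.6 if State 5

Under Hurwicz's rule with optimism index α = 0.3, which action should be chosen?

CropB

CropG: 0.3·18.1 + 0.7·6.2 = 9.77
CropD: 0.3·14.3 + 0.7·0.4 = 4.57
CropC: 0.3·16.4 + 0.7·1.0 = 5.62
CropE: 0.3·13.3 + 0.7·1.6 = 5.11
CropB: 0.3·19.6 + 0.7·8.6 = 11.9
Highest Hurwicz score = 11.9 → CropB.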